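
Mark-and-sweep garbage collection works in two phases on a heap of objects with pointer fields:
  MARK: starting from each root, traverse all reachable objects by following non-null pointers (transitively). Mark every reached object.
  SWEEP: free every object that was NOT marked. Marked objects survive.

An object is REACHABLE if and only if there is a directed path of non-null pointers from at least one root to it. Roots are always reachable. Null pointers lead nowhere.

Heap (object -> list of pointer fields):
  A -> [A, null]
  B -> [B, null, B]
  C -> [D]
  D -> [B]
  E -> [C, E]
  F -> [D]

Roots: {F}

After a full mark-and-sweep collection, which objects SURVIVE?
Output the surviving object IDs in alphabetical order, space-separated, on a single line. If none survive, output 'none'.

Roots: F
Mark F: refs=D, marked=F
Mark D: refs=B, marked=D F
Mark B: refs=B null B, marked=B D F
Unmarked (collected): A C E

Answer: B D F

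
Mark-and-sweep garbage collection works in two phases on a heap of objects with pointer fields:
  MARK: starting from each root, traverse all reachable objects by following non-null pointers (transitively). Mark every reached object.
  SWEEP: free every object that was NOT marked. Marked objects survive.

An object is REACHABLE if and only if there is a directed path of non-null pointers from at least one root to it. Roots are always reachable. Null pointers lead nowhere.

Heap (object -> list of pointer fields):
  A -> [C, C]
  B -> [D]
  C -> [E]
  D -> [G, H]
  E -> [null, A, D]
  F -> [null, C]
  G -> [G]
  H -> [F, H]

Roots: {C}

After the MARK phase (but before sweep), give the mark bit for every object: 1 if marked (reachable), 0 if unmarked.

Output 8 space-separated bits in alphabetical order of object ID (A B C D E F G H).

Roots: C
Mark C: refs=E, marked=C
Mark E: refs=null A D, marked=C E
Mark A: refs=C C, marked=A C E
Mark D: refs=G H, marked=A C D E
Mark G: refs=G, marked=A C D E G
Mark H: refs=F H, marked=A C D E G H
Mark F: refs=null C, marked=A C D E F G H
Unmarked (collected): B

Answer: 1 0 1 1 1 1 1 1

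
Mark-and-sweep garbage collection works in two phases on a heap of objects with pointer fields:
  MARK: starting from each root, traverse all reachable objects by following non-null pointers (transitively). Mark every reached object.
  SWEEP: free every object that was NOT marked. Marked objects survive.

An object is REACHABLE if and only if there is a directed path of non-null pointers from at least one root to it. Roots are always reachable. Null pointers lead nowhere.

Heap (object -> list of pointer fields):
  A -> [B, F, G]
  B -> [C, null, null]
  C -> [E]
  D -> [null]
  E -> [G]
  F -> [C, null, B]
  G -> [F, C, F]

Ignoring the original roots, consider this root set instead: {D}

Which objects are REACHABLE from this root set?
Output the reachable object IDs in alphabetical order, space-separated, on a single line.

Answer: D

Derivation:
Roots: D
Mark D: refs=null, marked=D
Unmarked (collected): A B C E F G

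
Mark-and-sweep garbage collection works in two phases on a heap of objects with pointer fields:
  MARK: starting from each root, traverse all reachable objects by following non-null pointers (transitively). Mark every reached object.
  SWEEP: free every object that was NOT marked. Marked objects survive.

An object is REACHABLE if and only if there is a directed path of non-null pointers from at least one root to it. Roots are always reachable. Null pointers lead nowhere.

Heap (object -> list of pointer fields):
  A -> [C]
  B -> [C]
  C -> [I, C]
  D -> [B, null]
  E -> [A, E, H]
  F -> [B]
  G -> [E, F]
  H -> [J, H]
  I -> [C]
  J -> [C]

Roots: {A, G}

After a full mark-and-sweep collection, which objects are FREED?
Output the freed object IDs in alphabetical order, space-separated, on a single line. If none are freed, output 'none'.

Roots: A G
Mark A: refs=C, marked=A
Mark G: refs=E F, marked=A G
Mark C: refs=I C, marked=A C G
Mark E: refs=A E H, marked=A C E G
Mark F: refs=B, marked=A C E F G
Mark I: refs=C, marked=A C E F G I
Mark H: refs=J H, marked=A C E F G H I
Mark B: refs=C, marked=A B C E F G H I
Mark J: refs=C, marked=A B C E F G H I J
Unmarked (collected): D

Answer: D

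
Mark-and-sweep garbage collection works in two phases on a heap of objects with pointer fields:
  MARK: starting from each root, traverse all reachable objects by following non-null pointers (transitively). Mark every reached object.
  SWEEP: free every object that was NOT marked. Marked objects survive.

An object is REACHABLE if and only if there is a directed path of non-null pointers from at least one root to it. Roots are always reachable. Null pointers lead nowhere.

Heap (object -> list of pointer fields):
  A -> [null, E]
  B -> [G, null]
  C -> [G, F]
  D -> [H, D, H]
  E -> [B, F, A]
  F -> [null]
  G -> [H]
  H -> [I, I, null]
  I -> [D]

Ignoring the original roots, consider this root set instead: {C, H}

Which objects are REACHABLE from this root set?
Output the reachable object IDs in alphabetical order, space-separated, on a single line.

Roots: C H
Mark C: refs=G F, marked=C
Mark H: refs=I I null, marked=C H
Mark G: refs=H, marked=C G H
Mark F: refs=null, marked=C F G H
Mark I: refs=D, marked=C F G H I
Mark D: refs=H D H, marked=C D F G H I
Unmarked (collected): A B E

Answer: C D F G H I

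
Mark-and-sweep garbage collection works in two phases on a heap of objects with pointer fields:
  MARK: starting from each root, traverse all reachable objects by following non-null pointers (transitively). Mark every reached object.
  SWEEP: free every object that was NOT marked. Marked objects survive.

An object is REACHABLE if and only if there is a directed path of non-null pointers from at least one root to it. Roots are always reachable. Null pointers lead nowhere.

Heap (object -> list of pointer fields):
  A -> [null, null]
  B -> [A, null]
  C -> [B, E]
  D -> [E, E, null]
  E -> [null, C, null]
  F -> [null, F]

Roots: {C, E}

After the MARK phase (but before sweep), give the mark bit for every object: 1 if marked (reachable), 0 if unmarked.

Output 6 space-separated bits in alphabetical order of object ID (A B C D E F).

Roots: C E
Mark C: refs=B E, marked=C
Mark E: refs=null C null, marked=C E
Mark B: refs=A null, marked=B C E
Mark A: refs=null null, marked=A B C E
Unmarked (collected): D F

Answer: 1 1 1 0 1 0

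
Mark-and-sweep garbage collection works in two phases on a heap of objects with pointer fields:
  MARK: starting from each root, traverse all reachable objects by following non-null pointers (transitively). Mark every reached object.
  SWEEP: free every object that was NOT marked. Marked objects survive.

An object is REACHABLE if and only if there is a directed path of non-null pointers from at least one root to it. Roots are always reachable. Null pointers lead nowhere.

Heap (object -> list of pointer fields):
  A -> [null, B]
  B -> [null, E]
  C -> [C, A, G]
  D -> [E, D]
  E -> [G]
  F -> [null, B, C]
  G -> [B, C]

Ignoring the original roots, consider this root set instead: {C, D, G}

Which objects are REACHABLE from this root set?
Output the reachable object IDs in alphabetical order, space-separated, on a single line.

Roots: C D G
Mark C: refs=C A G, marked=C
Mark D: refs=E D, marked=C D
Mark G: refs=B C, marked=C D G
Mark A: refs=null B, marked=A C D G
Mark E: refs=G, marked=A C D E G
Mark B: refs=null E, marked=A B C D E G
Unmarked (collected): F

Answer: A B C D E G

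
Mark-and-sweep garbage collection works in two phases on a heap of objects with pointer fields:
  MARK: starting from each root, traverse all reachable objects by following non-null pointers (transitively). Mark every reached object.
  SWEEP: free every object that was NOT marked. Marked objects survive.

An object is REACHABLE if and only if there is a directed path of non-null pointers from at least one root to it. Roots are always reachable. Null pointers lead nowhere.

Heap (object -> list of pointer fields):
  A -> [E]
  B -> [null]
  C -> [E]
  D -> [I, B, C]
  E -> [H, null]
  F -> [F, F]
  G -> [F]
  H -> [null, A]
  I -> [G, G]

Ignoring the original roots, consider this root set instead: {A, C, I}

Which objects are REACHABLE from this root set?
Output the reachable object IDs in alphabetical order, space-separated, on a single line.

Roots: A C I
Mark A: refs=E, marked=A
Mark C: refs=E, marked=A C
Mark I: refs=G G, marked=A C I
Mark E: refs=H null, marked=A C E I
Mark G: refs=F, marked=A C E G I
Mark H: refs=null A, marked=A C E G H I
Mark F: refs=F F, marked=A C E F G H I
Unmarked (collected): B D

Answer: A C E F G H I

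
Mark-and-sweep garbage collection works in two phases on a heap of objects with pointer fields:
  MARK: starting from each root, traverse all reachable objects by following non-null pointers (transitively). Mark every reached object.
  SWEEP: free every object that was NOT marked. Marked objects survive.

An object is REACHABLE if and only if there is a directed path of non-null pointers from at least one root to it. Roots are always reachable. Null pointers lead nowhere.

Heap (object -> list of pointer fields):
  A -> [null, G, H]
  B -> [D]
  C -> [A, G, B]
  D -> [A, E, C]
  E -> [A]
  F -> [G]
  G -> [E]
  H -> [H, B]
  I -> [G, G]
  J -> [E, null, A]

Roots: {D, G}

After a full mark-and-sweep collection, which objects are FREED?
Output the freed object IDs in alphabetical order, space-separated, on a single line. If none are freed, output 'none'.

Answer: F I J

Derivation:
Roots: D G
Mark D: refs=A E C, marked=D
Mark G: refs=E, marked=D G
Mark A: refs=null G H, marked=A D G
Mark E: refs=A, marked=A D E G
Mark C: refs=A G B, marked=A C D E G
Mark H: refs=H B, marked=A C D E G H
Mark B: refs=D, marked=A B C D E G H
Unmarked (collected): F I J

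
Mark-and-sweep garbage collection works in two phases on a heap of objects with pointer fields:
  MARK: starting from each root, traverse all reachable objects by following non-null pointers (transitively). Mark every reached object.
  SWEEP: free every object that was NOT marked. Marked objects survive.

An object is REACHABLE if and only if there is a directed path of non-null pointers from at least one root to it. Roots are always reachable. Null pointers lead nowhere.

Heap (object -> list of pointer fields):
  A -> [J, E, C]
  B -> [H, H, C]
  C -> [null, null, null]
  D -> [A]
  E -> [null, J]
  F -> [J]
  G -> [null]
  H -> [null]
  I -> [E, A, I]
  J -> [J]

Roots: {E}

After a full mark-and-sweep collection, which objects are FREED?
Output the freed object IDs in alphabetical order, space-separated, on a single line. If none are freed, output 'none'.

Answer: A B C D F G H I

Derivation:
Roots: E
Mark E: refs=null J, marked=E
Mark J: refs=J, marked=E J
Unmarked (collected): A B C D F G H I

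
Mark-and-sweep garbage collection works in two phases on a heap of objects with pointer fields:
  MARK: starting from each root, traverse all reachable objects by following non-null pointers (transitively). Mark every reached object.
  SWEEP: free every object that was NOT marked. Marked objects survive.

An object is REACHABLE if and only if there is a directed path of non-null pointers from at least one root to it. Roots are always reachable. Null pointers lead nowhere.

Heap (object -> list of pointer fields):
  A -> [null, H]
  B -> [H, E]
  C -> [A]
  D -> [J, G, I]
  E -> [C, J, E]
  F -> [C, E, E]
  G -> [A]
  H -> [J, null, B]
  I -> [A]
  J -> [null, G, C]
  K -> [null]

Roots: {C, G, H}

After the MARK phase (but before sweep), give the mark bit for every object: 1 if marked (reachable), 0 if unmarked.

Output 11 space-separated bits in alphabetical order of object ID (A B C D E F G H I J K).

Answer: 1 1 1 0 1 0 1 1 0 1 0

Derivation:
Roots: C G H
Mark C: refs=A, marked=C
Mark G: refs=A, marked=C G
Mark H: refs=J null B, marked=C G H
Mark A: refs=null H, marked=A C G H
Mark J: refs=null G C, marked=A C G H J
Mark B: refs=H E, marked=A B C G H J
Mark E: refs=C J E, marked=A B C E G H J
Unmarked (collected): D F I K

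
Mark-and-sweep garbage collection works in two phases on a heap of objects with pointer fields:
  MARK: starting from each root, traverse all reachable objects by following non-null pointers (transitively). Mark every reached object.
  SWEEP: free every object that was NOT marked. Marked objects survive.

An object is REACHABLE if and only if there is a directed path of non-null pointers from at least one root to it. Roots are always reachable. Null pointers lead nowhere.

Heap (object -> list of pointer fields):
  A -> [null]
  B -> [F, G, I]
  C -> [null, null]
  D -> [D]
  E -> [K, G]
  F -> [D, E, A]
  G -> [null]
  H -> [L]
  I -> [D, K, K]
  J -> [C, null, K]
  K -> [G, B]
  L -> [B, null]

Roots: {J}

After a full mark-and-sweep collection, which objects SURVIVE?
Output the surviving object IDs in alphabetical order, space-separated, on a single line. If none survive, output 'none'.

Roots: J
Mark J: refs=C null K, marked=J
Mark C: refs=null null, marked=C J
Mark K: refs=G B, marked=C J K
Mark G: refs=null, marked=C G J K
Mark B: refs=F G I, marked=B C G J K
Mark F: refs=D E A, marked=B C F G J K
Mark I: refs=D K K, marked=B C F G I J K
Mark D: refs=D, marked=B C D F G I J K
Mark E: refs=K G, marked=B C D E F G I J K
Mark A: refs=null, marked=A B C D E F G I J K
Unmarked (collected): H L

Answer: A B C D E F G I J K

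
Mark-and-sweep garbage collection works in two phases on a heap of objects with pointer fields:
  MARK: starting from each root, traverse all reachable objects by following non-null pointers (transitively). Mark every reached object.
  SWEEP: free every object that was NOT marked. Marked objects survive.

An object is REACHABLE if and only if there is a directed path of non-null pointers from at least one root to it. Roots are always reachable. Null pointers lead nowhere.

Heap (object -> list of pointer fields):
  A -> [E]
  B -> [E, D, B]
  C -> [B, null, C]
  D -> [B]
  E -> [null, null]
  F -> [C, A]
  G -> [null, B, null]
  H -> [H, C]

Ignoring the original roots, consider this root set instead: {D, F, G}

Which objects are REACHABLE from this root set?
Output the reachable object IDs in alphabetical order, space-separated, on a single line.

Roots: D F G
Mark D: refs=B, marked=D
Mark F: refs=C A, marked=D F
Mark G: refs=null B null, marked=D F G
Mark B: refs=E D B, marked=B D F G
Mark C: refs=B null C, marked=B C D F G
Mark A: refs=E, marked=A B C D F G
Mark E: refs=null null, marked=A B C D E F G
Unmarked (collected): H

Answer: A B C D E F G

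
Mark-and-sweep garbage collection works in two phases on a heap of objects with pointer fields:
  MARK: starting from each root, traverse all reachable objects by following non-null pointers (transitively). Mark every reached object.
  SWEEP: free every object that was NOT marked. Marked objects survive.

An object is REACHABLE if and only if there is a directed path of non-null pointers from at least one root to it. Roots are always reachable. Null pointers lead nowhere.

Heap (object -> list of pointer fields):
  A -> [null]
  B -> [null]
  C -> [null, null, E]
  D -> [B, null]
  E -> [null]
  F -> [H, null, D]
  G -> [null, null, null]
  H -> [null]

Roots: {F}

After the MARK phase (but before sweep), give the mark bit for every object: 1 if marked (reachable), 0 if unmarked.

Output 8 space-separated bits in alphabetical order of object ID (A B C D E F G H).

Roots: F
Mark F: refs=H null D, marked=F
Mark H: refs=null, marked=F H
Mark D: refs=B null, marked=D F H
Mark B: refs=null, marked=B D F H
Unmarked (collected): A C E G

Answer: 0 1 0 1 0 1 0 1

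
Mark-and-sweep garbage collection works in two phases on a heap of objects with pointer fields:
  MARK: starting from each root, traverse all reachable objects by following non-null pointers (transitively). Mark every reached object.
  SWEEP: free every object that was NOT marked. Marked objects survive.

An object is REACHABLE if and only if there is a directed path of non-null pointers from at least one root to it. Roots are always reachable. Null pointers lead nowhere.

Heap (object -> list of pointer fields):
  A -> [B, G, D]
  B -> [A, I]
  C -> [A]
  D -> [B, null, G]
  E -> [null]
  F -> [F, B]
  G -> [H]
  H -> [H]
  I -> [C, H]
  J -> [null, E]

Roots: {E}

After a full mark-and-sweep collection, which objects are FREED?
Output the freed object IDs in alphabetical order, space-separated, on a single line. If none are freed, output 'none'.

Answer: A B C D F G H I J

Derivation:
Roots: E
Mark E: refs=null, marked=E
Unmarked (collected): A B C D F G H I J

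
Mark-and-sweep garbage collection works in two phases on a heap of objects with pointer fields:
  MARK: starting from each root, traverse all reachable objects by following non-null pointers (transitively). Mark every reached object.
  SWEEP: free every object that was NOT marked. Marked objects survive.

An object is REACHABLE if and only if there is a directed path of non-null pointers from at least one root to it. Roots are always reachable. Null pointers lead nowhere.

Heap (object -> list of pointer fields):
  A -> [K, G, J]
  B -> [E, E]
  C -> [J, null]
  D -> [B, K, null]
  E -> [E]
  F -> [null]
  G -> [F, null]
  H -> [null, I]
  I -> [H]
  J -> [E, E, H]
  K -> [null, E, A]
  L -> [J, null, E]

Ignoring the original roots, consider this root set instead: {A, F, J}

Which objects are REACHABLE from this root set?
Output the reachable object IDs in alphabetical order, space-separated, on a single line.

Answer: A E F G H I J K

Derivation:
Roots: A F J
Mark A: refs=K G J, marked=A
Mark F: refs=null, marked=A F
Mark J: refs=E E H, marked=A F J
Mark K: refs=null E A, marked=A F J K
Mark G: refs=F null, marked=A F G J K
Mark E: refs=E, marked=A E F G J K
Mark H: refs=null I, marked=A E F G H J K
Mark I: refs=H, marked=A E F G H I J K
Unmarked (collected): B C D L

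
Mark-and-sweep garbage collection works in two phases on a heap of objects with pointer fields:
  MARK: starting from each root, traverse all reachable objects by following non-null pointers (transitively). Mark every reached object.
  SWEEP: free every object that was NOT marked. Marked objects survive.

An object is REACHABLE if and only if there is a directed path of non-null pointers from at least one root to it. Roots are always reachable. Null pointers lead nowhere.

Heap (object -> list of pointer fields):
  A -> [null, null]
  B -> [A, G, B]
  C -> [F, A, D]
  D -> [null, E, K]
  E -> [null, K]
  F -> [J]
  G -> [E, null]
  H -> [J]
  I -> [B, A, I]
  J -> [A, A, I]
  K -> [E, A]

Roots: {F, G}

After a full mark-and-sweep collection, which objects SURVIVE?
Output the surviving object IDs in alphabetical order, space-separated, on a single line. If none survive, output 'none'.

Roots: F G
Mark F: refs=J, marked=F
Mark G: refs=E null, marked=F G
Mark J: refs=A A I, marked=F G J
Mark E: refs=null K, marked=E F G J
Mark A: refs=null null, marked=A E F G J
Mark I: refs=B A I, marked=A E F G I J
Mark K: refs=E A, marked=A E F G I J K
Mark B: refs=A G B, marked=A B E F G I J K
Unmarked (collected): C D H

Answer: A B E F G I J K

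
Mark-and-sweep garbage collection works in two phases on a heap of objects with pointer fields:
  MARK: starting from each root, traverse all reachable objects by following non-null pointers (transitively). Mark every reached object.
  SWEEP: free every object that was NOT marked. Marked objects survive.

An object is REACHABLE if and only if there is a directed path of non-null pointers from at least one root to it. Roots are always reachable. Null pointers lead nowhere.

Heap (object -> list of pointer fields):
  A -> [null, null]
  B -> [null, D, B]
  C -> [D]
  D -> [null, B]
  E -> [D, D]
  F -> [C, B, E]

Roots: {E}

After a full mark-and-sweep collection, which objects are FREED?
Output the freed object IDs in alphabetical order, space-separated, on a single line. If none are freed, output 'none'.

Answer: A C F

Derivation:
Roots: E
Mark E: refs=D D, marked=E
Mark D: refs=null B, marked=D E
Mark B: refs=null D B, marked=B D E
Unmarked (collected): A C F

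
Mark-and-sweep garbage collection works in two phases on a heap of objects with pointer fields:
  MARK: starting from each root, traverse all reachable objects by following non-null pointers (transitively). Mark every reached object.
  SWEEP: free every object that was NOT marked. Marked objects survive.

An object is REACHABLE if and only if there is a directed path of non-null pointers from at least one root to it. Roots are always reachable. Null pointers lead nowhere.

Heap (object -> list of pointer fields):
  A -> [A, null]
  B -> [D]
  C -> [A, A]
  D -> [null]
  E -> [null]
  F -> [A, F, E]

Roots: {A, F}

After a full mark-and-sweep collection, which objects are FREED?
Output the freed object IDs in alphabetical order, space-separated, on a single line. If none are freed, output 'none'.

Answer: B C D

Derivation:
Roots: A F
Mark A: refs=A null, marked=A
Mark F: refs=A F E, marked=A F
Mark E: refs=null, marked=A E F
Unmarked (collected): B C D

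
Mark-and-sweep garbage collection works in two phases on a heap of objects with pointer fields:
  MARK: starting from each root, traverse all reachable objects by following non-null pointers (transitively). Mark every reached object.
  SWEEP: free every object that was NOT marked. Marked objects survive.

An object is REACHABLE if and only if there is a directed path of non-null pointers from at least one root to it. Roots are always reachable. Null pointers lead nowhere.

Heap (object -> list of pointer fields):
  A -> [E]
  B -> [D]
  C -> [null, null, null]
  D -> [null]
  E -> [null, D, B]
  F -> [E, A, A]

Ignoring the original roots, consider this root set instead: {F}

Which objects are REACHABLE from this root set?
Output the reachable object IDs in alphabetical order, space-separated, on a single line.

Roots: F
Mark F: refs=E A A, marked=F
Mark E: refs=null D B, marked=E F
Mark A: refs=E, marked=A E F
Mark D: refs=null, marked=A D E F
Mark B: refs=D, marked=A B D E F
Unmarked (collected): C

Answer: A B D E F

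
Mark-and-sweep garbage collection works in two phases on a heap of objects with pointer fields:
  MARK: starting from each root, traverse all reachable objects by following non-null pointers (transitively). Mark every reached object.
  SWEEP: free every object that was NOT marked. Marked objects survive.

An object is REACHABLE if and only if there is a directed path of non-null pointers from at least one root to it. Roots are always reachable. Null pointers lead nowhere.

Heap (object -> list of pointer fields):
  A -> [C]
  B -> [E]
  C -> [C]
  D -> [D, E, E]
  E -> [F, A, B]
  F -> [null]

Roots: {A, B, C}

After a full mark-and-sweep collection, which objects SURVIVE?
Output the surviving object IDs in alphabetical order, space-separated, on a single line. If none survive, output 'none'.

Answer: A B C E F

Derivation:
Roots: A B C
Mark A: refs=C, marked=A
Mark B: refs=E, marked=A B
Mark C: refs=C, marked=A B C
Mark E: refs=F A B, marked=A B C E
Mark F: refs=null, marked=A B C E F
Unmarked (collected): D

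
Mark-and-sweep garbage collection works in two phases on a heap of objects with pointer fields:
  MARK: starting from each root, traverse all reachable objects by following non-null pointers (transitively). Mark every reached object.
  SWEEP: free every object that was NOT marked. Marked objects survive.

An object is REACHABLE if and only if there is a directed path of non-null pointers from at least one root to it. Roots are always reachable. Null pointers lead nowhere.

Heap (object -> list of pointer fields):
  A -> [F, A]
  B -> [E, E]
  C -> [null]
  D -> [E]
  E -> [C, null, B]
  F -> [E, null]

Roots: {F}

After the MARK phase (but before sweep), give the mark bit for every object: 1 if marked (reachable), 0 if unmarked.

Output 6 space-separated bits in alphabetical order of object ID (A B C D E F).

Roots: F
Mark F: refs=E null, marked=F
Mark E: refs=C null B, marked=E F
Mark C: refs=null, marked=C E F
Mark B: refs=E E, marked=B C E F
Unmarked (collected): A D

Answer: 0 1 1 0 1 1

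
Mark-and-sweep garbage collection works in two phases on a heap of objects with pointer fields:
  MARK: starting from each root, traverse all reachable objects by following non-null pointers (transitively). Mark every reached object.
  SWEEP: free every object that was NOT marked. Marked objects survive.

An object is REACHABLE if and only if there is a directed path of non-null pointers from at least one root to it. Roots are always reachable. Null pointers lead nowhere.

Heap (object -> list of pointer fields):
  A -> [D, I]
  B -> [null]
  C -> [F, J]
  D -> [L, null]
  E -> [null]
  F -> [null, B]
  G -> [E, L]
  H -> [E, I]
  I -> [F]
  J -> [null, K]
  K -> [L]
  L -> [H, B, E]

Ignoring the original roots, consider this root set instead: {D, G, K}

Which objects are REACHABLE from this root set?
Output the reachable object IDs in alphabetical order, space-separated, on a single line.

Answer: B D E F G H I K L

Derivation:
Roots: D G K
Mark D: refs=L null, marked=D
Mark G: refs=E L, marked=D G
Mark K: refs=L, marked=D G K
Mark L: refs=H B E, marked=D G K L
Mark E: refs=null, marked=D E G K L
Mark H: refs=E I, marked=D E G H K L
Mark B: refs=null, marked=B D E G H K L
Mark I: refs=F, marked=B D E G H I K L
Mark F: refs=null B, marked=B D E F G H I K L
Unmarked (collected): A C J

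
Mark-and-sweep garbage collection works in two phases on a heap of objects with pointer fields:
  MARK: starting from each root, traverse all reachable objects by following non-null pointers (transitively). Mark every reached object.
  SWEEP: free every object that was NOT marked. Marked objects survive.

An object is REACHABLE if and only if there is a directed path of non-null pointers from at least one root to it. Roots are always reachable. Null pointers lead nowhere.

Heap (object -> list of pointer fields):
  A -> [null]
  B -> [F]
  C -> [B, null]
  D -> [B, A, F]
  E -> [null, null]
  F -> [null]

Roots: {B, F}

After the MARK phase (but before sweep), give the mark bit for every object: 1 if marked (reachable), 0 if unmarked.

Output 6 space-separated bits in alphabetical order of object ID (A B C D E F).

Roots: B F
Mark B: refs=F, marked=B
Mark F: refs=null, marked=B F
Unmarked (collected): A C D E

Answer: 0 1 0 0 0 1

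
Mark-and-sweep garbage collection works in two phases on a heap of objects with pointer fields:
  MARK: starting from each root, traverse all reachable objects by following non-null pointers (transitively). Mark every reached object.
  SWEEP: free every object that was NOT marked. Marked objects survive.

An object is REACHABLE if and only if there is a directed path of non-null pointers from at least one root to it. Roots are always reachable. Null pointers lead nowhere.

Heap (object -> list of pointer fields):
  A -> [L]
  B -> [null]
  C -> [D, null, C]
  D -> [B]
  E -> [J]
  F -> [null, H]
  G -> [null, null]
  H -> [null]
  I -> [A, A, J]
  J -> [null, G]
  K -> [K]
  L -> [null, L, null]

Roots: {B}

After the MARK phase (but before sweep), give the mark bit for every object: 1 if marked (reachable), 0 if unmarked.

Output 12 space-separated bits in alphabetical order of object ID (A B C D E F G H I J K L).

Answer: 0 1 0 0 0 0 0 0 0 0 0 0

Derivation:
Roots: B
Mark B: refs=null, marked=B
Unmarked (collected): A C D E F G H I J K L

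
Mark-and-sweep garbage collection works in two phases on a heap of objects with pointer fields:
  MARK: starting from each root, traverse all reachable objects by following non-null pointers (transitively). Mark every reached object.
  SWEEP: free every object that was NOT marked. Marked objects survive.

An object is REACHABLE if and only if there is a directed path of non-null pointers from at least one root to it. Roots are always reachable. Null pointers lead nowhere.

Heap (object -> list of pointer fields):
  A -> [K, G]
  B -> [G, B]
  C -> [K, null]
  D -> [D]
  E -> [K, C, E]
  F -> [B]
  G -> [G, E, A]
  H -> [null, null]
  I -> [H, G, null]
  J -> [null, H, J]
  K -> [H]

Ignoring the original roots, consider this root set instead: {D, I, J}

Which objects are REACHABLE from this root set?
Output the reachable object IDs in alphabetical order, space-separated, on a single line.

Answer: A C D E G H I J K

Derivation:
Roots: D I J
Mark D: refs=D, marked=D
Mark I: refs=H G null, marked=D I
Mark J: refs=null H J, marked=D I J
Mark H: refs=null null, marked=D H I J
Mark G: refs=G E A, marked=D G H I J
Mark E: refs=K C E, marked=D E G H I J
Mark A: refs=K G, marked=A D E G H I J
Mark K: refs=H, marked=A D E G H I J K
Mark C: refs=K null, marked=A C D E G H I J K
Unmarked (collected): B F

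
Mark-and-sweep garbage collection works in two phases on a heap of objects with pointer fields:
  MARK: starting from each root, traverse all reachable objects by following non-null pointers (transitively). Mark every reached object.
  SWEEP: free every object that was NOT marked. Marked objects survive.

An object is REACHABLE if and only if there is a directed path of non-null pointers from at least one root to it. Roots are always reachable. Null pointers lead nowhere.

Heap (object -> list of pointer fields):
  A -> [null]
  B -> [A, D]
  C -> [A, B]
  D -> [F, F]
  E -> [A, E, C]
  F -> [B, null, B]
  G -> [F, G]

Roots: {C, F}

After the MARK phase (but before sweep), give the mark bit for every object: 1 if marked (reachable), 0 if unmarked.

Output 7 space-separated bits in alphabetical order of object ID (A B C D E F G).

Roots: C F
Mark C: refs=A B, marked=C
Mark F: refs=B null B, marked=C F
Mark A: refs=null, marked=A C F
Mark B: refs=A D, marked=A B C F
Mark D: refs=F F, marked=A B C D F
Unmarked (collected): E G

Answer: 1 1 1 1 0 1 0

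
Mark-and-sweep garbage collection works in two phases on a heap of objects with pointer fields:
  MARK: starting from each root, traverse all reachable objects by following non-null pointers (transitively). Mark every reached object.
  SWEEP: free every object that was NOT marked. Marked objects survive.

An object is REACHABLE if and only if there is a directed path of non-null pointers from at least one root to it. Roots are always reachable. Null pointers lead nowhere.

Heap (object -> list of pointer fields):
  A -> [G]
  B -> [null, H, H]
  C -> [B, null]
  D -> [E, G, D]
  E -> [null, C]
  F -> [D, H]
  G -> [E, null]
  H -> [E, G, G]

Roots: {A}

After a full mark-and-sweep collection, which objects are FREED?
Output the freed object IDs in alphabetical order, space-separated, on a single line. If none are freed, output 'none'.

Answer: D F

Derivation:
Roots: A
Mark A: refs=G, marked=A
Mark G: refs=E null, marked=A G
Mark E: refs=null C, marked=A E G
Mark C: refs=B null, marked=A C E G
Mark B: refs=null H H, marked=A B C E G
Mark H: refs=E G G, marked=A B C E G H
Unmarked (collected): D F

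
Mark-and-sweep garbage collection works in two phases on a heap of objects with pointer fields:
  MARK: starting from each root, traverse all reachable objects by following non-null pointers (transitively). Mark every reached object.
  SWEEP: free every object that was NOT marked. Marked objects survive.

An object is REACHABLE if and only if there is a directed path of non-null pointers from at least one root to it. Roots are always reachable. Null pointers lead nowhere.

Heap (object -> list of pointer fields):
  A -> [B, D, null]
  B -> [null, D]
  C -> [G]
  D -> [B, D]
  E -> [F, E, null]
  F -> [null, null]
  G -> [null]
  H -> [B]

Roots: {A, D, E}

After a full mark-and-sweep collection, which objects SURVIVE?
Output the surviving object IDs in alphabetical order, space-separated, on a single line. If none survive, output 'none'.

Answer: A B D E F

Derivation:
Roots: A D E
Mark A: refs=B D null, marked=A
Mark D: refs=B D, marked=A D
Mark E: refs=F E null, marked=A D E
Mark B: refs=null D, marked=A B D E
Mark F: refs=null null, marked=A B D E F
Unmarked (collected): C G H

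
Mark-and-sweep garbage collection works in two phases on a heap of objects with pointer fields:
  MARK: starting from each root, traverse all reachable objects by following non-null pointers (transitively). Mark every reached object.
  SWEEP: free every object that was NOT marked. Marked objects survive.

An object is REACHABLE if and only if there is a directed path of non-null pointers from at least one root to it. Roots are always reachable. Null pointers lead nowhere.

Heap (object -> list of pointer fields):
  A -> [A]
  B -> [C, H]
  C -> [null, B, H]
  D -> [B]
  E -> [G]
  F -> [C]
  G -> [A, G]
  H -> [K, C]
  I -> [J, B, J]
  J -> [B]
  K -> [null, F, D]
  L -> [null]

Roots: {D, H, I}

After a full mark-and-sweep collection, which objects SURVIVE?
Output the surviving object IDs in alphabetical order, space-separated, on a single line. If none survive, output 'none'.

Roots: D H I
Mark D: refs=B, marked=D
Mark H: refs=K C, marked=D H
Mark I: refs=J B J, marked=D H I
Mark B: refs=C H, marked=B D H I
Mark K: refs=null F D, marked=B D H I K
Mark C: refs=null B H, marked=B C D H I K
Mark J: refs=B, marked=B C D H I J K
Mark F: refs=C, marked=B C D F H I J K
Unmarked (collected): A E G L

Answer: B C D F H I J K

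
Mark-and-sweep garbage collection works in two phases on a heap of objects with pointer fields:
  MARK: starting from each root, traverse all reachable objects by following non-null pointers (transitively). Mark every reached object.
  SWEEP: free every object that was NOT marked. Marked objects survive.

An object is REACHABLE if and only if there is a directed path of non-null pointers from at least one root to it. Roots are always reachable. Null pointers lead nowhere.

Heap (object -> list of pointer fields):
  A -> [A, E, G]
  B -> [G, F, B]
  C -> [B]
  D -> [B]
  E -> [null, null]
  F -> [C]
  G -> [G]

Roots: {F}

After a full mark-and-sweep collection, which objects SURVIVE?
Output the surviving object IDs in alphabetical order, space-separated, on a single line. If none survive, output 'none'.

Answer: B C F G

Derivation:
Roots: F
Mark F: refs=C, marked=F
Mark C: refs=B, marked=C F
Mark B: refs=G F B, marked=B C F
Mark G: refs=G, marked=B C F G
Unmarked (collected): A D E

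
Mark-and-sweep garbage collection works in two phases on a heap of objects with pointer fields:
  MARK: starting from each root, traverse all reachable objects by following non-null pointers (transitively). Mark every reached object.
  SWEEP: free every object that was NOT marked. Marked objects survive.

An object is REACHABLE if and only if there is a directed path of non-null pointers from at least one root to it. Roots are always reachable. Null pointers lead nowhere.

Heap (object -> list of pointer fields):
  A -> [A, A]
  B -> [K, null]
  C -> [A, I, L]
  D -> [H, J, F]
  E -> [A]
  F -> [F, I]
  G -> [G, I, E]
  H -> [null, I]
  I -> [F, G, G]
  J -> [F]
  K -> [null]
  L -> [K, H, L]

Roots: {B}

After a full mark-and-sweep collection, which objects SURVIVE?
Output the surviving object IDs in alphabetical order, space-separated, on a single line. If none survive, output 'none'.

Answer: B K

Derivation:
Roots: B
Mark B: refs=K null, marked=B
Mark K: refs=null, marked=B K
Unmarked (collected): A C D E F G H I J L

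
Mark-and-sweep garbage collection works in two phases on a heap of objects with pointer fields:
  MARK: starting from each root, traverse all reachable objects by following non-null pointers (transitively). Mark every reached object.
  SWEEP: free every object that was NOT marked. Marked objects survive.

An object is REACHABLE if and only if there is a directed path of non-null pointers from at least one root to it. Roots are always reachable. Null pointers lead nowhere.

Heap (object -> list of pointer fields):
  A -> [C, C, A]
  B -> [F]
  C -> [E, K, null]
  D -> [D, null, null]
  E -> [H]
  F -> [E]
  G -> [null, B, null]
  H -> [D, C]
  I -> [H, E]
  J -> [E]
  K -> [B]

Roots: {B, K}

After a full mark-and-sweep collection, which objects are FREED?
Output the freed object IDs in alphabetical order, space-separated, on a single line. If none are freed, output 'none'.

Answer: A G I J

Derivation:
Roots: B K
Mark B: refs=F, marked=B
Mark K: refs=B, marked=B K
Mark F: refs=E, marked=B F K
Mark E: refs=H, marked=B E F K
Mark H: refs=D C, marked=B E F H K
Mark D: refs=D null null, marked=B D E F H K
Mark C: refs=E K null, marked=B C D E F H K
Unmarked (collected): A G I J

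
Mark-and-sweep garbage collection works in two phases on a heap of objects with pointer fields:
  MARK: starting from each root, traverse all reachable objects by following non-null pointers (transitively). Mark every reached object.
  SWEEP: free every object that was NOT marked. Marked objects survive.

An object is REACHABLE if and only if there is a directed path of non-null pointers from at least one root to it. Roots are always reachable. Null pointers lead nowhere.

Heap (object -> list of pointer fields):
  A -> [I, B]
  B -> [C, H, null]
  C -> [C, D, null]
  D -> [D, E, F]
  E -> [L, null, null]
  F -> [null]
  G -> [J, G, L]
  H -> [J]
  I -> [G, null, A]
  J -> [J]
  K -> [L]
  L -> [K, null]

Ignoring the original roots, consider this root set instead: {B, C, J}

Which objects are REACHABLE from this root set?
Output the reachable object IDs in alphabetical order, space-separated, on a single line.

Answer: B C D E F H J K L

Derivation:
Roots: B C J
Mark B: refs=C H null, marked=B
Mark C: refs=C D null, marked=B C
Mark J: refs=J, marked=B C J
Mark H: refs=J, marked=B C H J
Mark D: refs=D E F, marked=B C D H J
Mark E: refs=L null null, marked=B C D E H J
Mark F: refs=null, marked=B C D E F H J
Mark L: refs=K null, marked=B C D E F H J L
Mark K: refs=L, marked=B C D E F H J K L
Unmarked (collected): A G I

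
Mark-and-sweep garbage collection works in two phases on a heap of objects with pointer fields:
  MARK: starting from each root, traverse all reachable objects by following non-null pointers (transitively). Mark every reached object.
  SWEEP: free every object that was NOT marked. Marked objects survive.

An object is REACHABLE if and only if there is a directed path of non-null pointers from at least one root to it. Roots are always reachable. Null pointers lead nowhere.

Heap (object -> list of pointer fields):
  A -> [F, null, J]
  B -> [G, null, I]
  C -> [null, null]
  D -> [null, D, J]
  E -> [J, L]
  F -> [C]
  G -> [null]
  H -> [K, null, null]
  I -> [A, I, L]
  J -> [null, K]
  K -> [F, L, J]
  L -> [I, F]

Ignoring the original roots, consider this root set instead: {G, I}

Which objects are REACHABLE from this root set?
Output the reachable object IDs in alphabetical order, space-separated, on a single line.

Answer: A C F G I J K L

Derivation:
Roots: G I
Mark G: refs=null, marked=G
Mark I: refs=A I L, marked=G I
Mark A: refs=F null J, marked=A G I
Mark L: refs=I F, marked=A G I L
Mark F: refs=C, marked=A F G I L
Mark J: refs=null K, marked=A F G I J L
Mark C: refs=null null, marked=A C F G I J L
Mark K: refs=F L J, marked=A C F G I J K L
Unmarked (collected): B D E H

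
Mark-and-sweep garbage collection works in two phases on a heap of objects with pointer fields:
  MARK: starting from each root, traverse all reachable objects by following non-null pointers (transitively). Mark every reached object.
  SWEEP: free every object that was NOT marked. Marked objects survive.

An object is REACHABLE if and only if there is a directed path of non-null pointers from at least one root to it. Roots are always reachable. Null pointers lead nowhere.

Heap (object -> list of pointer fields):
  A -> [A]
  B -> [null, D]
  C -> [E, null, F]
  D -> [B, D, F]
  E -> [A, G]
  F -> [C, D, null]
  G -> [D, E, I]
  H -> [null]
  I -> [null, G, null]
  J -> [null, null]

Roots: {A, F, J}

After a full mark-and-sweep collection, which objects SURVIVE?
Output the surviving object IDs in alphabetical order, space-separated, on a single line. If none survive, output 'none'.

Answer: A B C D E F G I J

Derivation:
Roots: A F J
Mark A: refs=A, marked=A
Mark F: refs=C D null, marked=A F
Mark J: refs=null null, marked=A F J
Mark C: refs=E null F, marked=A C F J
Mark D: refs=B D F, marked=A C D F J
Mark E: refs=A G, marked=A C D E F J
Mark B: refs=null D, marked=A B C D E F J
Mark G: refs=D E I, marked=A B C D E F G J
Mark I: refs=null G null, marked=A B C D E F G I J
Unmarked (collected): H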